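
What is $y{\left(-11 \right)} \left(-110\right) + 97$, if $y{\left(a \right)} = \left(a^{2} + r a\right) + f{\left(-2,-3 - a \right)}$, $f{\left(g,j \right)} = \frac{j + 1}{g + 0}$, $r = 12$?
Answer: $1802$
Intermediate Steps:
$f{\left(g,j \right)} = \frac{1 + j}{g}$
$y{\left(a \right)} = 1 + a^{2} + \frac{25 a}{2}$ ($y{\left(a \right)} = \left(a^{2} + 12 a\right) + \frac{1 - \left(3 + a\right)}{-2} = \left(a^{2} + 12 a\right) - \frac{-2 - a}{2} = \left(a^{2} + 12 a\right) + \left(1 + \frac{a}{2}\right) = 1 + a^{2} + \frac{25 a}{2}$)
$y{\left(-11 \right)} \left(-110\right) + 97 = \left(1 + \left(-11\right)^{2} + \frac{25}{2} \left(-11\right)\right) \left(-110\right) + 97 = \left(1 + 121 - \frac{275}{2}\right) \left(-110\right) + 97 = \left(- \frac{31}{2}\right) \left(-110\right) + 97 = 1705 + 97 = 1802$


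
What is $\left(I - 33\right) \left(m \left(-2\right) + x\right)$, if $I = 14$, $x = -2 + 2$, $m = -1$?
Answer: $-38$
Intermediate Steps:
$x = 0$
$\left(I - 33\right) \left(m \left(-2\right) + x\right) = \left(14 - 33\right) \left(\left(-1\right) \left(-2\right) + 0\right) = - 19 \left(2 + 0\right) = \left(-19\right) 2 = -38$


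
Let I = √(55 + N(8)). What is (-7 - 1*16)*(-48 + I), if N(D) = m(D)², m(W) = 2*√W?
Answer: 1104 - 23*√87 ≈ 889.47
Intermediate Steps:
N(D) = 4*D (N(D) = (2*√D)² = 4*D)
I = √87 (I = √(55 + 4*8) = √(55 + 32) = √87 ≈ 9.3274)
(-7 - 1*16)*(-48 + I) = (-7 - 1*16)*(-48 + √87) = (-7 - 16)*(-48 + √87) = -23*(-48 + √87) = 1104 - 23*√87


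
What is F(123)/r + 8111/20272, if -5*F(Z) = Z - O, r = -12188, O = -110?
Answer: 124751929/308843920 ≈ 0.40393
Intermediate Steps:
F(Z) = -22 - Z/5 (F(Z) = -(Z - 1*(-110))/5 = -(Z + 110)/5 = -(110 + Z)/5 = -22 - Z/5)
F(123)/r + 8111/20272 = (-22 - ⅕*123)/(-12188) + 8111/20272 = (-22 - 123/5)*(-1/12188) + 8111*(1/20272) = -233/5*(-1/12188) + 8111/20272 = 233/60940 + 8111/20272 = 124751929/308843920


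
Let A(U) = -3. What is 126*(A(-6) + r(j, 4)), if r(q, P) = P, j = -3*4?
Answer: 126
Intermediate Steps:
j = -12
126*(A(-6) + r(j, 4)) = 126*(-3 + 4) = 126*1 = 126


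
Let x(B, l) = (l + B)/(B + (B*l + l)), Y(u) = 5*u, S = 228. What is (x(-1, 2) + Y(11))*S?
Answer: 12312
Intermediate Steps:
x(B, l) = (B + l)/(B + l + B*l) (x(B, l) = (B + l)/(B + (l + B*l)) = (B + l)/(B + l + B*l))
(x(-1, 2) + Y(11))*S = ((-1 + 2)/(-1 + 2 - 1*2) + 5*11)*228 = (1/(-1 + 2 - 2) + 55)*228 = (1/(-1) + 55)*228 = (-1*1 + 55)*228 = (-1 + 55)*228 = 54*228 = 12312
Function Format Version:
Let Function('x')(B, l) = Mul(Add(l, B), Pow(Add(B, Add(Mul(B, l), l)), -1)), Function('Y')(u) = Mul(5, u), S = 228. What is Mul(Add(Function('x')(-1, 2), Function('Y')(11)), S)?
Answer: 12312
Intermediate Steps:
Function('x')(B, l) = Mul(Pow(Add(B, l, Mul(B, l)), -1), Add(B, l)) (Function('x')(B, l) = Mul(Add(B, l), Pow(Add(B, Add(l, Mul(B, l))), -1)) = Mul(Add(B, l), Pow(Add(B, l, Mul(B, l)), -1)) = Mul(Pow(Add(B, l, Mul(B, l)), -1), Add(B, l)))
Mul(Add(Function('x')(-1, 2), Function('Y')(11)), S) = Mul(Add(Mul(Pow(Add(-1, 2, Mul(-1, 2)), -1), Add(-1, 2)), Mul(5, 11)), 228) = Mul(Add(Mul(Pow(Add(-1, 2, -2), -1), 1), 55), 228) = Mul(Add(Mul(Pow(-1, -1), 1), 55), 228) = Mul(Add(Mul(-1, 1), 55), 228) = Mul(Add(-1, 55), 228) = Mul(54, 228) = 12312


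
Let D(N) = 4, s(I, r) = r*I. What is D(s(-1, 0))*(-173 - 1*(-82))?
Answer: -364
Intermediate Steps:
s(I, r) = I*r
D(s(-1, 0))*(-173 - 1*(-82)) = 4*(-173 - 1*(-82)) = 4*(-173 + 82) = 4*(-91) = -364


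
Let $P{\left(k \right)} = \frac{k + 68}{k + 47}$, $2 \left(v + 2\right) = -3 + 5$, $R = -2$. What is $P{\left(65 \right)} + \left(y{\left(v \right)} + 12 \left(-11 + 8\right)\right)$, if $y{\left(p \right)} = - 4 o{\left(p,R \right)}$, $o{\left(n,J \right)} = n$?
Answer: $- \frac{493}{16} \approx -30.813$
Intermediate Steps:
$v = -1$ ($v = -2 + \frac{-3 + 5}{2} = -2 + \frac{1}{2} \cdot 2 = -2 + 1 = -1$)
$P{\left(k \right)} = \frac{68 + k}{47 + k}$
$y{\left(p \right)} = - 4 p$
$P{\left(65 \right)} + \left(y{\left(v \right)} + 12 \left(-11 + 8\right)\right) = \frac{68 + 65}{47 + 65} + \left(\left(-4\right) \left(-1\right) + 12 \left(-11 + 8\right)\right) = \frac{1}{112} \cdot 133 + \left(4 + 12 \left(-3\right)\right) = \frac{1}{112} \cdot 133 + \left(4 - 36\right) = \frac{19}{16} - 32 = - \frac{493}{16}$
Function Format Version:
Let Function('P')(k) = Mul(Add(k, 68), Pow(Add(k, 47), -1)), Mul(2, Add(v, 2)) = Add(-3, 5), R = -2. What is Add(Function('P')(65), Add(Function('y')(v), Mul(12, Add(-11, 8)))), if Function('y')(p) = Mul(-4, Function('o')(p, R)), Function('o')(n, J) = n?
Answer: Rational(-493, 16) ≈ -30.813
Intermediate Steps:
v = -1 (v = Add(-2, Mul(Rational(1, 2), Add(-3, 5))) = Add(-2, Mul(Rational(1, 2), 2)) = Add(-2, 1) = -1)
Function('P')(k) = Mul(Pow(Add(47, k), -1), Add(68, k)) (Function('P')(k) = Mul(Add(68, k), Pow(Add(47, k), -1)) = Mul(Pow(Add(47, k), -1), Add(68, k)))
Function('y')(p) = Mul(-4, p)
Add(Function('P')(65), Add(Function('y')(v), Mul(12, Add(-11, 8)))) = Add(Mul(Pow(Add(47, 65), -1), Add(68, 65)), Add(Mul(-4, -1), Mul(12, Add(-11, 8)))) = Add(Mul(Pow(112, -1), 133), Add(4, Mul(12, -3))) = Add(Mul(Rational(1, 112), 133), Add(4, -36)) = Add(Rational(19, 16), -32) = Rational(-493, 16)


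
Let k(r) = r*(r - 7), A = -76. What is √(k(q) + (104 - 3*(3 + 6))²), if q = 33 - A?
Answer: √17047 ≈ 130.56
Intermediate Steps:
q = 109 (q = 33 - 1*(-76) = 33 + 76 = 109)
k(r) = r*(-7 + r)
√(k(q) + (104 - 3*(3 + 6))²) = √(109*(-7 + 109) + (104 - 3*(3 + 6))²) = √(109*102 + (104 - 3*9)²) = √(11118 + (104 - 27)²) = √(11118 + 77²) = √(11118 + 5929) = √17047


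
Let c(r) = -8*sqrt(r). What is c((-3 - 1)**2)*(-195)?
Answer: 6240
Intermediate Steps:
c((-3 - 1)**2)*(-195) = -8*sqrt((-3 - 1)**2)*(-195) = -8*sqrt((-4)**2)*(-195) = -8*sqrt(16)*(-195) = -8*4*(-195) = -32*(-195) = 6240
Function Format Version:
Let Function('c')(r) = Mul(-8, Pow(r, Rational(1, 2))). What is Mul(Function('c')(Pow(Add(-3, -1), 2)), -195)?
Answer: 6240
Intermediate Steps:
Mul(Function('c')(Pow(Add(-3, -1), 2)), -195) = Mul(Mul(-8, Pow(Pow(Add(-3, -1), 2), Rational(1, 2))), -195) = Mul(Mul(-8, Pow(Pow(-4, 2), Rational(1, 2))), -195) = Mul(Mul(-8, Pow(16, Rational(1, 2))), -195) = Mul(Mul(-8, 4), -195) = Mul(-32, -195) = 6240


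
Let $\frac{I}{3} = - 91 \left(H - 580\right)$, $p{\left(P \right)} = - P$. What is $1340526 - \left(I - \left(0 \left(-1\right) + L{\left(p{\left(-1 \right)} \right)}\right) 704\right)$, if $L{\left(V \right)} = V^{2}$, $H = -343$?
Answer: $1089251$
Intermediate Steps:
$I = 251979$ ($I = 3 \left(- 91 \left(-343 - 580\right)\right) = 3 \left(\left(-91\right) \left(-923\right)\right) = 3 \cdot 83993 = 251979$)
$1340526 - \left(I - \left(0 \left(-1\right) + L{\left(p{\left(-1 \right)} \right)}\right) 704\right) = 1340526 - \left(251979 - \left(0 \left(-1\right) + \left(\left(-1\right) \left(-1\right)\right)^{2}\right) 704\right) = 1340526 - \left(251979 - \left(0 + 1^{2}\right) 704\right) = 1340526 - \left(251979 - \left(0 + 1\right) 704\right) = 1340526 + \left(1 \cdot 704 - 251979\right) = 1340526 + \left(704 - 251979\right) = 1340526 - 251275 = 1089251$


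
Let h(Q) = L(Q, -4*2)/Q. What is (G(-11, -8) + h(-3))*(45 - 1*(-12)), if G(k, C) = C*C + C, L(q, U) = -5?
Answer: 3287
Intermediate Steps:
G(k, C) = C + C**2 (G(k, C) = C**2 + C = C + C**2)
h(Q) = -5/Q
(G(-11, -8) + h(-3))*(45 - 1*(-12)) = (-8*(1 - 8) - 5/(-3))*(45 - 1*(-12)) = (-8*(-7) - 5*(-1/3))*(45 + 12) = (56 + 5/3)*57 = (173/3)*57 = 3287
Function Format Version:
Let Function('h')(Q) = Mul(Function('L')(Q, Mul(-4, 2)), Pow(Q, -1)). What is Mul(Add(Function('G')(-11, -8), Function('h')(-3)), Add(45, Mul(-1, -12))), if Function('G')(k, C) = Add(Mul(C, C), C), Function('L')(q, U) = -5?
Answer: 3287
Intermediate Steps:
Function('G')(k, C) = Add(C, Pow(C, 2)) (Function('G')(k, C) = Add(Pow(C, 2), C) = Add(C, Pow(C, 2)))
Function('h')(Q) = Mul(-5, Pow(Q, -1))
Mul(Add(Function('G')(-11, -8), Function('h')(-3)), Add(45, Mul(-1, -12))) = Mul(Add(Mul(-8, Add(1, -8)), Mul(-5, Pow(-3, -1))), Add(45, Mul(-1, -12))) = Mul(Add(Mul(-8, -7), Mul(-5, Rational(-1, 3))), Add(45, 12)) = Mul(Add(56, Rational(5, 3)), 57) = Mul(Rational(173, 3), 57) = 3287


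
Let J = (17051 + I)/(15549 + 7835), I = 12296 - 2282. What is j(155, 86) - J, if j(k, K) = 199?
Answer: 4626351/23384 ≈ 197.84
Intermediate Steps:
I = 10014
J = 27065/23384 (J = (17051 + 10014)/(15549 + 7835) = 27065/23384 ≈ 1.1574)
j(155, 86) - J = 199 - 1*27065/23384 = 199 - 27065/23384 = 4626351/23384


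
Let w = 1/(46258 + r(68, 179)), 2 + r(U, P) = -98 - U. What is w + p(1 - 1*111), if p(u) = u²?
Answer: 557689001/46090 ≈ 12100.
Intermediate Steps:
r(U, P) = -100 - U (r(U, P) = -2 + (-98 - U) = -100 - U)
w = 1/46090 (w = 1/(46258 + (-100 - 1*68)) = 1/(46258 + (-100 - 68)) = 1/(46258 - 168) = 1/46090 ≈ 2.1697e-5)
w + p(1 - 1*111) = 1/46090 + (1 - 1*111)² = 1/46090 + (1 - 111)² = 1/46090 + (-110)² = 1/46090 + 12100 = 557689001/46090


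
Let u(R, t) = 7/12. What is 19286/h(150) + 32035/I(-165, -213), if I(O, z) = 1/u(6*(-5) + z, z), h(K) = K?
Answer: 5644697/300 ≈ 18816.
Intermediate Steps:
u(R, t) = 7/12 (u(R, t) = 7*(1/12) = 7/12)
I(O, z) = 12/7 (I(O, z) = 1/(7/12) = 12/7)
19286/h(150) + 32035/I(-165, -213) = 19286/150 + 32035/(12/7) = 19286*(1/150) + 32035*(7/12) = 9643/75 + 224245/12 = 5644697/300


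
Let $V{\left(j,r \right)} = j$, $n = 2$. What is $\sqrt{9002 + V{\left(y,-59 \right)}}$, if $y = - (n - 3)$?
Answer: $\sqrt{9003} \approx 94.884$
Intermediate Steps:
$y = 1$ ($y = - (2 - 3) = \left(-1\right) \left(-1\right) = 1$)
$\sqrt{9002 + V{\left(y,-59 \right)}} = \sqrt{9002 + 1} = \sqrt{9003}$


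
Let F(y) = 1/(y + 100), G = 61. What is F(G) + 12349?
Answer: 1988190/161 ≈ 12349.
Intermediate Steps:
F(y) = 1/(100 + y)
F(G) + 12349 = 1/(100 + 61) + 12349 = 1/161 + 12349 = 1988190/161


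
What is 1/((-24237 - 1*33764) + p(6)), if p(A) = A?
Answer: -1/57995 ≈ -1.7243e-5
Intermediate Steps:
1/((-24237 - 1*33764) + p(6)) = 1/((-24237 - 1*33764) + 6) = 1/((-24237 - 33764) + 6) = 1/(-58001 + 6) = 1/(-57995) = -1/57995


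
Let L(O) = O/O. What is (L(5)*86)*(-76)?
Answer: -6536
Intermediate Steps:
L(O) = 1
(L(5)*86)*(-76) = (1*86)*(-76) = 86*(-76) = -6536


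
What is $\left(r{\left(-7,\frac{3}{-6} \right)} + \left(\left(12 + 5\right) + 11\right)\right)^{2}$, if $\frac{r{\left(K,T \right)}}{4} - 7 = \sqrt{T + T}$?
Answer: $3120 + 448 i \approx 3120.0 + 448.0 i$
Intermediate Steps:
$r{\left(K,T \right)} = 28 + 4 \sqrt{2} \sqrt{T}$ ($r{\left(K,T \right)} = 28 + 4 \sqrt{T + T} = 28 + 4 \sqrt{2 T} = 28 + 4 \sqrt{2} \sqrt{T}$)
$\left(r{\left(-7,\frac{3}{-6} \right)} + \left(\left(12 + 5\right) + 11\right)\right)^{2} = \left(\left(28 + 4 \sqrt{2} \sqrt{\frac{3}{-6}}\right) + \left(\left(12 + 5\right) + 11\right)\right)^{2} = \left(\left(28 + 4 \sqrt{2} \sqrt{3 \left(- \frac{1}{6}\right)}\right) + \left(17 + 11\right)\right)^{2} = \left(\left(28 + 4 \sqrt{2} \sqrt{- \frac{1}{2}}\right) + 28\right)^{2} = \left(\left(28 + 4 \sqrt{2} \frac{i \sqrt{2}}{2}\right) + 28\right)^{2} = \left(\left(28 + 4 i\right) + 28\right)^{2} = \left(56 + 4 i\right)^{2}$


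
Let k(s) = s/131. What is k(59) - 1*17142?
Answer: -2245543/131 ≈ -17142.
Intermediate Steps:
k(s) = s/131 (k(s) = s*(1/131) = s/131)
k(59) - 1*17142 = (1/131)*59 - 1*17142 = 59/131 - 17142 = -2245543/131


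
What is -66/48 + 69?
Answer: 541/8 ≈ 67.625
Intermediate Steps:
-66/48 + 69 = (1/48)*(-66) + 69 = -11/8 + 69 = 541/8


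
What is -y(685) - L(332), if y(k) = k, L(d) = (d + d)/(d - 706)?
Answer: -127763/187 ≈ -683.22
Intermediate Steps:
L(d) = 2*d/(-706 + d) (L(d) = (2*d)/(-706 + d) = 2*d/(-706 + d))
-y(685) - L(332) = -1*685 - 2*332/(-706 + 332) = -685 - 2*332/(-374) = -685 - 2*332*(-1)/374 = -685 - 1*(-332/187) = -685 + 332/187 = -127763/187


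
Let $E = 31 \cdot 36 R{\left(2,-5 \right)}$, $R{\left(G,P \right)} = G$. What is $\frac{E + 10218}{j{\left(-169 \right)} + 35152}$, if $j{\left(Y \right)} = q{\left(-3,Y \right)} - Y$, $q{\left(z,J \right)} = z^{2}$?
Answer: $\frac{1245}{3533} \approx 0.35239$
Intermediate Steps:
$E = 2232$ ($E = 31 \cdot 36 \cdot 2 = 1116 \cdot 2 = 2232$)
$j{\left(Y \right)} = 9 - Y$ ($j{\left(Y \right)} = \left(-3\right)^{2} - Y = 9 - Y$)
$\frac{E + 10218}{j{\left(-169 \right)} + 35152} = \frac{2232 + 10218}{\left(9 - -169\right) + 35152} = \frac{12450}{\left(9 + 169\right) + 35152} = \frac{12450}{178 + 35152} = \frac{12450}{35330} = 12450 \cdot \frac{1}{35330} = \frac{1245}{3533}$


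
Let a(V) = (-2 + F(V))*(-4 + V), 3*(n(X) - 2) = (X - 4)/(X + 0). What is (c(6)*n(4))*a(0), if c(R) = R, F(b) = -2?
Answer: 192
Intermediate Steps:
n(X) = 2 + (-4 + X)/(3*X) (n(X) = 2 + ((X - 4)/(X + 0))/3 = 2 + ((-4 + X)/X)/3 = 2 + (-4 + X)/(3*X))
a(V) = 16 - 4*V (a(V) = (-2 - 2)*(-4 + V) = -4*(-4 + V) = 16 - 4*V)
(c(6)*n(4))*a(0) = (6*((⅓)*(-4 + 7*4)/4))*(16 - 4*0) = (6*((⅓)*(¼)*(-4 + 28)))*(16 + 0) = (6*((⅓)*(¼)*24))*16 = (6*2)*16 = 12*16 = 192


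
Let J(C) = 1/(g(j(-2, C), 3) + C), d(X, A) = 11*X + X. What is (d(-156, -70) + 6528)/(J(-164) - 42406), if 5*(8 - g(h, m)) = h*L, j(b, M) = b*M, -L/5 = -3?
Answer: -5307840/48342841 ≈ -0.10980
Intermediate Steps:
L = 15 (L = -5*(-3) = 15)
j(b, M) = M*b
d(X, A) = 12*X
g(h, m) = 8 - 3*h (g(h, m) = 8 - h*15/5 = 8 - 3*h)
J(C) = 1/(8 + 7*C) (J(C) = 1/((8 - 3*C*(-2)) + C) = 1/((8 - (-6)*C) + C) = 1/((8 + 6*C) + C) = 1/(8 + 7*C))
(d(-156, -70) + 6528)/(J(-164) - 42406) = (12*(-156) + 6528)/(1/(8 + 7*(-164)) - 42406) = (-1872 + 6528)/(1/(8 - 1148) - 42406) = 4656/(1/(-1140) - 42406) = 4656/(-1/1140 - 42406) = 4656/(-48342841/1140) = 4656*(-1140/48342841) = -5307840/48342841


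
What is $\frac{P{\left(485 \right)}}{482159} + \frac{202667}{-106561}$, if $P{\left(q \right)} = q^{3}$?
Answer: $\frac{12059200726072}{51379345199} \approx 234.71$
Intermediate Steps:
$\frac{P{\left(485 \right)}}{482159} + \frac{202667}{-106561} = \frac{485^{3}}{482159} + \frac{202667}{-106561} = 114084125 \cdot \frac{1}{482159} + 202667 \left(- \frac{1}{106561}\right) = \frac{114084125}{482159} - \frac{202667}{106561} = \frac{12059200726072}{51379345199}$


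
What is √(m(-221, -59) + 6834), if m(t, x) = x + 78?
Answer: √6853 ≈ 82.783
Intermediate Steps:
m(t, x) = 78 + x
√(m(-221, -59) + 6834) = √((78 - 59) + 6834) = √(19 + 6834) = √6853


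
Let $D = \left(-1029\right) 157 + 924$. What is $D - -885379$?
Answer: $724750$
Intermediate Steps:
$D = -160629$ ($D = -161553 + 924 = -160629$)
$D - -885379 = -160629 - -885379 = -160629 + 885379 = 724750$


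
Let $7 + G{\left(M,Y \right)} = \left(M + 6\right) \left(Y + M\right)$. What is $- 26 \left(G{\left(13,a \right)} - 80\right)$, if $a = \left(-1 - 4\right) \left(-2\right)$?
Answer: $-9100$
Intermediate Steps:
$a = 10$ ($a = \left(-5\right) \left(-2\right) = 10$)
$G{\left(M,Y \right)} = -7 + \left(6 + M\right) \left(M + Y\right)$ ($G{\left(M,Y \right)} = -7 + \left(M + 6\right) \left(Y + M\right) = -7 + \left(6 + M\right) \left(M + Y\right)$)
$- 26 \left(G{\left(13,a \right)} - 80\right) = - 26 \left(\left(-7 + 13^{2} + 6 \cdot 13 + 6 \cdot 10 + 13 \cdot 10\right) - 80\right) = - 26 \left(\left(-7 + 169 + 78 + 60 + 130\right) - 80\right) = - 26 \left(430 - 80\right) = \left(-26\right) 350 = -9100$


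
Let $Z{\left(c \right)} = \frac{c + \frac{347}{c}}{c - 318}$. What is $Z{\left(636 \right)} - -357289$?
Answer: $\frac{72261390515}{202248} \approx 3.5729 \cdot 10^{5}$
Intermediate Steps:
$Z{\left(c \right)} = \frac{c + \frac{347}{c}}{-318 + c}$
$Z{\left(636 \right)} - -357289 = \frac{347 + 636^{2}}{636 \left(-318 + 636\right)} - -357289 = \frac{347 + 404496}{636 \cdot 318} + 357289 = \frac{1}{636} \cdot \frac{1}{318} \cdot 404843 + 357289 = \frac{404843}{202248} + 357289 = \frac{72261390515}{202248}$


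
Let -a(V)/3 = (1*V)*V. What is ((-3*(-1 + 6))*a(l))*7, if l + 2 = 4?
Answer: 1260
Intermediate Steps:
l = 2 (l = -2 + 4 = 2)
a(V) = -3*V² (a(V) = -3*1*V*V = -3*V*V = -3*V²)
((-3*(-1 + 6))*a(l))*7 = ((-3*(-1 + 6))*(-3*2²))*7 = ((-3*5)*(-3*4))*7 = -15*(-12)*7 = 180*7 = 1260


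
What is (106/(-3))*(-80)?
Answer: 8480/3 ≈ 2826.7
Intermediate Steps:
(106/(-3))*(-80) = -1/3*106*(-80) = -106/3*(-80) = 8480/3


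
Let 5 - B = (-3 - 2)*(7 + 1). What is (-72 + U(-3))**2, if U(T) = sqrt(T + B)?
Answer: (72 - sqrt(42))**2 ≈ 4292.8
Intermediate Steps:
B = 45 (B = 5 - (-3 - 2)*(7 + 1) = 5 - (-5)*8 = 5 - 1*(-40) = 5 + 40 = 45)
U(T) = sqrt(45 + T) (U(T) = sqrt(T + 45) = sqrt(45 + T))
(-72 + U(-3))**2 = (-72 + sqrt(45 - 3))**2 = (-72 + sqrt(42))**2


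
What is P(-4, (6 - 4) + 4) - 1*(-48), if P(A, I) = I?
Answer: 54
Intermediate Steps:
P(-4, (6 - 4) + 4) - 1*(-48) = ((6 - 4) + 4) - 1*(-48) = (2 + 4) + 48 = 6 + 48 = 54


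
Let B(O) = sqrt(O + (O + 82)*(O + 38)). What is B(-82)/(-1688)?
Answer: -I*sqrt(82)/1688 ≈ -0.0053646*I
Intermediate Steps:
B(O) = sqrt(O + (38 + O)*(82 + O)) (B(O) = sqrt(O + (82 + O)*(38 + O)) = sqrt(O + (38 + O)*(82 + O)))
B(-82)/(-1688) = sqrt(3116 + (-82)**2 + 121*(-82))/(-1688) = sqrt(3116 + 6724 - 9922)*(-1/1688) = sqrt(-82)*(-1/1688) = (I*sqrt(82))*(-1/1688) = -I*sqrt(82)/1688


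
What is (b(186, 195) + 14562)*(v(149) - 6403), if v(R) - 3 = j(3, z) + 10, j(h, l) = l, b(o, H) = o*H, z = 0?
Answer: -324816480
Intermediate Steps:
b(o, H) = H*o
v(R) = 13 (v(R) = 3 + (0 + 10) = 3 + 10 = 13)
(b(186, 195) + 14562)*(v(149) - 6403) = (195*186 + 14562)*(13 - 6403) = (36270 + 14562)*(-6390) = 50832*(-6390) = -324816480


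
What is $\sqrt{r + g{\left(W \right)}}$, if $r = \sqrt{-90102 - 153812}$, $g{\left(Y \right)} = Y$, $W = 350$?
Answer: $\sqrt{350 + i \sqrt{243914}} \approx 21.855 + 11.299 i$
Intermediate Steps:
$r = i \sqrt{243914}$ ($r = \sqrt{-243914} = i \sqrt{243914} \approx 493.88 i$)
$\sqrt{r + g{\left(W \right)}} = \sqrt{i \sqrt{243914} + 350} = \sqrt{350 + i \sqrt{243914}}$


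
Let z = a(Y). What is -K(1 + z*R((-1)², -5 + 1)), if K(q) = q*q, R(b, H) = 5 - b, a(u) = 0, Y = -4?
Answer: -1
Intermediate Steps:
z = 0
K(q) = q²
-K(1 + z*R((-1)², -5 + 1)) = -(1 + 0*(5 - 1*(-1)²))² = -(1 + 0*(5 - 1*1))² = -(1 + 0*(5 - 1))² = -(1 + 0*4)² = -(1 + 0)² = -1*1² = -1*1 = -1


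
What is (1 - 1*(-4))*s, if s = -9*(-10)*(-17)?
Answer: -7650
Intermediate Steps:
s = -1530 (s = 90*(-17) = -1530)
(1 - 1*(-4))*s = (1 - 1*(-4))*(-1530) = (1 + 4)*(-1530) = 5*(-1530) = -7650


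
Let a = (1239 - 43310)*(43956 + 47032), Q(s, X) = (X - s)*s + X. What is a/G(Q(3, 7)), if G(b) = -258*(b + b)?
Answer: 22255559/57 ≈ 3.9045e+5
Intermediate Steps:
Q(s, X) = X + s*(X - s) (Q(s, X) = s*(X - s) + X = X + s*(X - s))
G(b) = -516*b
a = -3827956148 (a = -42071*90988 = -3827956148)
a/G(Q(3, 7)) = -3827956148*(-1/(516*(7 - 1*3² + 7*3))) = -3827956148*(-1/(516*(7 - 1*9 + 21))) = -3827956148*(-1/(516*(7 - 9 + 21))) = -3827956148/((-516*19)) = -3827956148/(-9804) = -3827956148*(-1/9804) = 22255559/57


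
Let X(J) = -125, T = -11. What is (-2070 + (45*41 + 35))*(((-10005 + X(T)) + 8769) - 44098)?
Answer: 8637210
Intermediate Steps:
(-2070 + (45*41 + 35))*(((-10005 + X(T)) + 8769) - 44098) = (-2070 + (45*41 + 35))*(((-10005 - 125) + 8769) - 44098) = (-2070 + (1845 + 35))*((-10130 + 8769) - 44098) = (-2070 + 1880)*(-1361 - 44098) = -190*(-45459) = 8637210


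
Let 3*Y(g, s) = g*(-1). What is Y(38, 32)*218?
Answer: -8284/3 ≈ -2761.3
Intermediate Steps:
Y(g, s) = -g/3 (Y(g, s) = (g*(-1))/3 = (-g)/3 = -g/3)
Y(38, 32)*218 = -⅓*38*218 = -38/3*218 = -8284/3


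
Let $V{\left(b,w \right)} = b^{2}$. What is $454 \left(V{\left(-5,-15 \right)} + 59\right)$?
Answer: $38136$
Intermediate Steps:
$454 \left(V{\left(-5,-15 \right)} + 59\right) = 454 \left(\left(-5\right)^{2} + 59\right) = 454 \left(25 + 59\right) = 454 \cdot 84 = 38136$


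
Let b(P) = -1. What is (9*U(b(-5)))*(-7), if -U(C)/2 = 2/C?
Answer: -252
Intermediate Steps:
U(C) = -4/C
(9*U(b(-5)))*(-7) = (9*(-4/(-1)))*(-7) = (9*(-4*(-1)))*(-7) = (9*4)*(-7) = 36*(-7) = -252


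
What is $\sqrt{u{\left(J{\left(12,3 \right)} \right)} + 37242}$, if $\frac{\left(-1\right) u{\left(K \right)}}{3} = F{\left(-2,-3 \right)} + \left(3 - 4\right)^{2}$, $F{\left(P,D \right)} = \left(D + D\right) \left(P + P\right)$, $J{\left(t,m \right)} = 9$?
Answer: $\sqrt{37167} \approx 192.79$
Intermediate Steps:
$F{\left(P,D \right)} = 4 D P$ ($F{\left(P,D \right)} = 2 D 2 P = 4 D P$)
$u{\left(K \right)} = -75$ ($u{\left(K \right)} = - 3 \left(4 \left(-3\right) \left(-2\right) + \left(3 - 4\right)^{2}\right) = - 3 \left(24 + \left(-1\right)^{2}\right) = - 3 \left(24 + 1\right) = \left(-3\right) 25 = -75$)
$\sqrt{u{\left(J{\left(12,3 \right)} \right)} + 37242} = \sqrt{-75 + 37242} = \sqrt{37167}$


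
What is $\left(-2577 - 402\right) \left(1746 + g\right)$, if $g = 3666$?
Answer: $-16122348$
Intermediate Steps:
$\left(-2577 - 402\right) \left(1746 + g\right) = \left(-2577 - 402\right) \left(1746 + 3666\right) = \left(-2979\right) 5412 = -16122348$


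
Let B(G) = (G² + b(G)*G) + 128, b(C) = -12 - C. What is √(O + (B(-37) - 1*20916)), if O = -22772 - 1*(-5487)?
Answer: 3*I*√4181 ≈ 193.98*I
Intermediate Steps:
O = -17285 (O = -22772 + 5487 = -17285)
B(G) = 128 + G² + G*(-12 - G) (B(G) = (G² + (-12 - G)*G) + 128 = (G² + G*(-12 - G)) + 128 = 128 + G² + G*(-12 - G))
√(O + (B(-37) - 1*20916)) = √(-17285 + ((128 - 12*(-37)) - 1*20916)) = √(-17285 + ((128 + 444) - 20916)) = √(-17285 + (572 - 20916)) = √(-17285 - 20344) = √(-37629) = 3*I*√4181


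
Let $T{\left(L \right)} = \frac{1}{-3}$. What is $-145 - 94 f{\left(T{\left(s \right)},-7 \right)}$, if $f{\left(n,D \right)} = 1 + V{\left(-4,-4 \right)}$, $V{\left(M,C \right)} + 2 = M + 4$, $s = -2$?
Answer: $-51$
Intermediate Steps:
$V{\left(M,C \right)} = 2 + M$ ($V{\left(M,C \right)} = -2 + \left(M + 4\right) = -2 + \left(4 + M\right) = 2 + M$)
$T{\left(L \right)} = - \frac{1}{3}$
$f{\left(n,D \right)} = -1$ ($f{\left(n,D \right)} = 1 + \left(2 - 4\right) = 1 - 2 = -1$)
$-145 - 94 f{\left(T{\left(s \right)},-7 \right)} = -145 - -94 = -145 + 94 = -51$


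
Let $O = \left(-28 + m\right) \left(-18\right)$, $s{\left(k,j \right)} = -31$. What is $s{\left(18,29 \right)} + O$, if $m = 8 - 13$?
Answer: $563$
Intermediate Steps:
$m = -5$
$O = 594$ ($O = \left(-28 - 5\right) \left(-18\right) = \left(-33\right) \left(-18\right) = 594$)
$s{\left(18,29 \right)} + O = -31 + 594 = 563$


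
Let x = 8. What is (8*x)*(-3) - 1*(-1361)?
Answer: 1169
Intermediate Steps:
(8*x)*(-3) - 1*(-1361) = (8*8)*(-3) - 1*(-1361) = 64*(-3) + 1361 = -192 + 1361 = 1169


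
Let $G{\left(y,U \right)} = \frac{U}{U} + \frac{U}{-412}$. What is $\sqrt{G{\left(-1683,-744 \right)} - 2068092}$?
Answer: $\frac{i \sqrt{21940358261}}{103} \approx 1438.1 i$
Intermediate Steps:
$G{\left(y,U \right)} = 1 - \frac{U}{412}$ ($G{\left(y,U \right)} = 1 + U \left(- \frac{1}{412}\right) = 1 - \frac{U}{412}$)
$\sqrt{G{\left(-1683,-744 \right)} - 2068092} = \sqrt{\left(1 - - \frac{186}{103}\right) - 2068092} = \sqrt{\left(1 + \frac{186}{103}\right) - 2068092} = \sqrt{\frac{289}{103} - 2068092} = \sqrt{- \frac{213013187}{103}} = \frac{i \sqrt{21940358261}}{103}$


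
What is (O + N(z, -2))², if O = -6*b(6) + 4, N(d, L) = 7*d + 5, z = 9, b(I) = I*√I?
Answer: 12960 - 5184*√6 ≈ 261.85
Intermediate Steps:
b(I) = I^(3/2)
N(d, L) = 5 + 7*d
O = 4 - 36*√6 (O = -36*√6 + 4 = 4 - 36*√6 ≈ -84.182)
(O + N(z, -2))² = ((4 - 36*√6) + (5 + 7*9))² = ((4 - 36*√6) + (5 + 63))² = ((4 - 36*√6) + 68)² = (72 - 36*√6)²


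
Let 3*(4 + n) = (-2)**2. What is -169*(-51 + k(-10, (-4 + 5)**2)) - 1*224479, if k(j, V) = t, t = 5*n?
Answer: -640820/3 ≈ -2.1361e+5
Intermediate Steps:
n = -8/3 (n = -4 + (1/3)*(-2)**2 = -4 + (1/3)*4 = -4 + 4/3 = -8/3 ≈ -2.6667)
t = -40/3 (t = 5*(-8/3) = -40/3 ≈ -13.333)
k(j, V) = -40/3
-169*(-51 + k(-10, (-4 + 5)**2)) - 1*224479 = -169*(-51 - 40/3) - 1*224479 = -169*(-193/3) - 224479 = 32617/3 - 224479 = -640820/3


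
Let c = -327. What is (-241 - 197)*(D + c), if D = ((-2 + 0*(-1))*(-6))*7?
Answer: 106434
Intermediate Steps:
D = 84 (D = ((-2 + 0)*(-6))*7 = -2*(-6)*7 = 12*7 = 84)
(-241 - 197)*(D + c) = (-241 - 197)*(84 - 327) = -438*(-243) = 106434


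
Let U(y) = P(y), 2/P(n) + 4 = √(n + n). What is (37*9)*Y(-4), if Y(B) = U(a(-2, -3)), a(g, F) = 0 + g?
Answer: -666/5 - 333*I/5 ≈ -133.2 - 66.6*I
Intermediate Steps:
P(n) = 2/(-4 + √2*√n) (P(n) = 2/(-4 + √(n + n)) = 2/(-4 + √(2*n)) = 2/(-4 + √2*√n))
a(g, F) = g
U(y) = 2/(-4 + √2*√y)
Y(B) = (-4 - 2*I)/10 (Y(B) = 2/(-4 + √2*√(-2)) = 2/(-4 + √2*(I*√2)) = 2/(-4 + 2*I) = 2*((-4 - 2*I)/20) = (-4 - 2*I)/10)
(37*9)*Y(-4) = (37*9)*(-⅖ - I/5) = 333*(-⅖ - I/5) = -666/5 - 333*I/5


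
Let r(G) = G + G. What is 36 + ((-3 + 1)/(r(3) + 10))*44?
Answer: 61/2 ≈ 30.500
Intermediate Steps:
r(G) = 2*G
36 + ((-3 + 1)/(r(3) + 10))*44 = 36 + ((-3 + 1)/(2*3 + 10))*44 = 36 - 2/(6 + 10)*44 = 36 - 2/16*44 = 36 - 2*1/16*44 = 36 - ⅛*44 = 36 - 11/2 = 61/2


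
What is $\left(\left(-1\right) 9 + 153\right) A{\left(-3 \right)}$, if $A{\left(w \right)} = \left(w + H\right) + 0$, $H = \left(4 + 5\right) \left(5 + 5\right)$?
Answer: $12528$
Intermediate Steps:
$H = 90$ ($H = 9 \cdot 10 = 90$)
$A{\left(w \right)} = 90 + w$ ($A{\left(w \right)} = \left(w + 90\right) + 0 = \left(90 + w\right) + 0 = 90 + w$)
$\left(\left(-1\right) 9 + 153\right) A{\left(-3 \right)} = \left(\left(-1\right) 9 + 153\right) \left(90 - 3\right) = \left(-9 + 153\right) 87 = 144 \cdot 87 = 12528$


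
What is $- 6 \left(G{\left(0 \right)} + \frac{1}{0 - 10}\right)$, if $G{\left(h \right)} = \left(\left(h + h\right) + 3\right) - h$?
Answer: $- \frac{87}{5} \approx -17.4$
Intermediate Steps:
$G{\left(h \right)} = 3 + h$ ($G{\left(h \right)} = \left(2 h + 3\right) - h = \left(3 + 2 h\right) - h = 3 + h$)
$- 6 \left(G{\left(0 \right)} + \frac{1}{0 - 10}\right) = - 6 \left(\left(3 + 0\right) + \frac{1}{0 - 10}\right) = - 6 \left(3 + \frac{1}{-10}\right) = - 6 \left(3 - \frac{1}{10}\right) = \left(-6\right) \frac{29}{10} = - \frac{87}{5}$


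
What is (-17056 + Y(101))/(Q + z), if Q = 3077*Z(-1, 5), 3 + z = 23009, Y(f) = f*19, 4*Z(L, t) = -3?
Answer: -60548/82793 ≈ -0.73132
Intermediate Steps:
Z(L, t) = -¾ (Z(L, t) = (¼)*(-3) = -¾)
Y(f) = 19*f
z = 23006 (z = -3 + 23009 = 23006)
Q = -9231/4 (Q = 3077*(-¾) = -9231/4 ≈ -2307.8)
(-17056 + Y(101))/(Q + z) = (-17056 + 19*101)/(-9231/4 + 23006) = (-17056 + 1919)/(82793/4) = -15137*4/82793 = -60548/82793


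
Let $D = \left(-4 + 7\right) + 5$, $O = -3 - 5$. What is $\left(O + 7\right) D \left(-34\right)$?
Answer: $272$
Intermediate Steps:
$O = -8$ ($O = -3 - 5 = -8$)
$D = 8$ ($D = 3 + 5 = 8$)
$\left(O + 7\right) D \left(-34\right) = \left(-8 + 7\right) 8 \left(-34\right) = \left(-1\right) 8 \left(-34\right) = \left(-8\right) \left(-34\right) = 272$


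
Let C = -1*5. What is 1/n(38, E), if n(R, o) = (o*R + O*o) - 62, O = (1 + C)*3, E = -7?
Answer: -1/244 ≈ -0.0040984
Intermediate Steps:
C = -5
O = -12 (O = (1 - 5)*3 = -4*3 = -12)
n(R, o) = -62 - 12*o + R*o (n(R, o) = (o*R - 12*o) - 62 = (R*o - 12*o) - 62 = (-12*o + R*o) - 62 = -62 - 12*o + R*o)
1/n(38, E) = 1/(-62 - 12*(-7) + 38*(-7)) = 1/(-62 + 84 - 266) = 1/(-244) = -1/244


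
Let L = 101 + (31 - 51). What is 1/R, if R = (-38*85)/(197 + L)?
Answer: -139/1615 ≈ -0.086068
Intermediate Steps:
L = 81 (L = 101 - 20 = 81)
R = -1615/139 (R = (-38*85)/(197 + 81) = -3230/278 = -3230*1/278 = -1615/139 ≈ -11.619)
1/R = 1/(-1615/139) = -139/1615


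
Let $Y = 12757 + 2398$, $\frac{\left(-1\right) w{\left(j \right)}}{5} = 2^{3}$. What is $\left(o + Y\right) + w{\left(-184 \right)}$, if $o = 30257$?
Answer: $45372$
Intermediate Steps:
$w{\left(j \right)} = -40$ ($w{\left(j \right)} = - 5 \cdot 2^{3} = \left(-5\right) 8 = -40$)
$Y = 15155$
$\left(o + Y\right) + w{\left(-184 \right)} = \left(30257 + 15155\right) - 40 = 45412 - 40 = 45372$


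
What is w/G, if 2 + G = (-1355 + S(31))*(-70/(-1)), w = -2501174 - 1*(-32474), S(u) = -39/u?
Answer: 38264850/1471571 ≈ 26.003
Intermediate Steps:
w = -2468700 (w = -2501174 + 32474 = -2468700)
G = -2943142/31 (G = -2 + (-1355 - 39/31)*(-70/(-1)) = -2 + (-1355 - 39*1/31)*(-70*(-1)) = -2 + (-1355 - 39/31)*70 = -2 - 42044/31*70 = -2 - 2943080/31 = -2943142/31 ≈ -94940.)
w/G = -2468700/(-2943142/31) = -2468700*(-31/2943142) = 38264850/1471571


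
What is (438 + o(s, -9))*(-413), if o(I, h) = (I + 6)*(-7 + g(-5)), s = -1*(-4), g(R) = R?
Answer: -131334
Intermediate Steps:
s = 4
o(I, h) = -72 - 12*I (o(I, h) = (I + 6)*(-7 - 5) = (6 + I)*(-12) = -72 - 12*I)
(438 + o(s, -9))*(-413) = (438 + (-72 - 12*4))*(-413) = (438 + (-72 - 48))*(-413) = (438 - 120)*(-413) = 318*(-413) = -131334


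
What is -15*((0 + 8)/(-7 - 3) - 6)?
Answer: 102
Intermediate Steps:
-15*((0 + 8)/(-7 - 3) - 6) = -15*(8/(-10) - 6) = -15*(8*(-1/10) - 6) = -15*(-4/5 - 6) = -15*(-34/5) = 102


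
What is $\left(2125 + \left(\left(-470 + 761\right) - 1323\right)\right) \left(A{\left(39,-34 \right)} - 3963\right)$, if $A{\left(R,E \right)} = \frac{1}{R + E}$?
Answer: $- \frac{21656702}{5} \approx -4.3313 \cdot 10^{6}$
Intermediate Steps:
$A{\left(R,E \right)} = \frac{1}{E + R}$
$\left(2125 + \left(\left(-470 + 761\right) - 1323\right)\right) \left(A{\left(39,-34 \right)} - 3963\right) = \left(2125 + \left(\left(-470 + 761\right) - 1323\right)\right) \left(\frac{1}{-34 + 39} - 3963\right) = \left(2125 + \left(291 - 1323\right)\right) \left(\frac{1}{5} - 3963\right) = \left(2125 - 1032\right) \left(\frac{1}{5} - 3963\right) = 1093 \left(- \frac{19814}{5}\right) = - \frac{21656702}{5}$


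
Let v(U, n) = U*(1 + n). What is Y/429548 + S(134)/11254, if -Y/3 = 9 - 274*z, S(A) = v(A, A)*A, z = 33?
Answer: 520777548513/2417066596 ≈ 215.46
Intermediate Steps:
S(A) = A²*(1 + A) (S(A) = (A*(1 + A))*A = A²*(1 + A))
Y = 27099 (Y = -3*(9 - 274*33) = -3*(9 - 9042) = -3*(-9033) = 27099)
Y/429548 + S(134)/11254 = 27099/429548 + (134²*(1 + 134))/11254 = 27099*(1/429548) + (17956*135)*(1/11254) = 27099/429548 + 2424060*(1/11254) = 27099/429548 + 1212030/5627 = 520777548513/2417066596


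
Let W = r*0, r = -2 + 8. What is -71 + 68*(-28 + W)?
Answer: -1975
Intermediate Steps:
r = 6
W = 0 (W = 6*0 = 0)
-71 + 68*(-28 + W) = -71 + 68*(-28 + 0) = -71 + 68*(-28) = -71 - 1904 = -1975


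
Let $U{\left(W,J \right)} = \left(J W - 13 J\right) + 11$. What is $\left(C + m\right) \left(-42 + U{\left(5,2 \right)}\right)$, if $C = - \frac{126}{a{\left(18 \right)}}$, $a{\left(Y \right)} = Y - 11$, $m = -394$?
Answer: $19364$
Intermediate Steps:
$a{\left(Y \right)} = -11 + Y$
$U{\left(W,J \right)} = 11 - 13 J + J W$ ($U{\left(W,J \right)} = \left(- 13 J + J W\right) + 11 = 11 - 13 J + J W$)
$C = -18$ ($C = - \frac{126}{-11 + 18} = - \frac{126}{7} = \left(-126\right) \frac{1}{7} = -18$)
$\left(C + m\right) \left(-42 + U{\left(5,2 \right)}\right) = \left(-18 - 394\right) \left(-42 + \left(11 - 26 + 2 \cdot 5\right)\right) = - 412 \left(-42 + \left(11 - 26 + 10\right)\right) = - 412 \left(-42 - 5\right) = \left(-412\right) \left(-47\right) = 19364$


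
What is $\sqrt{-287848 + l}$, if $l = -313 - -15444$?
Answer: $i \sqrt{272717} \approx 522.22 i$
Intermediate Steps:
$l = 15131$ ($l = -313 + 15444 = 15131$)
$\sqrt{-287848 + l} = \sqrt{-287848 + 15131} = \sqrt{-272717} = i \sqrt{272717}$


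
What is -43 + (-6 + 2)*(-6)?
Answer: -19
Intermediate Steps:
-43 + (-6 + 2)*(-6) = -43 - 4*(-6) = -43 + 24 = -19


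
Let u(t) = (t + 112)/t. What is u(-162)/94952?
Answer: 25/7691112 ≈ 3.2505e-6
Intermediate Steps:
u(t) = (112 + t)/t
u(-162)/94952 = ((112 - 162)/(-162))/94952 = -1/162*(-50)*(1/94952) = (25/81)*(1/94952) = 25/7691112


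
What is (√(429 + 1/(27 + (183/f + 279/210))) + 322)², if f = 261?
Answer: (56926702 + √13409496402339)²/31255057681 ≈ 1.1745e+5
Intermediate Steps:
(√(429 + 1/(27 + (183/f + 279/210))) + 322)² = (√(429 + 1/(27 + (183/261 + 279/210))) + 322)² = (√(429 + 1/(27 + (183*(1/261) + 279*(1/210)))) + 322)² = (√(429 + 1/(27 + (61/87 + 93/70))) + 322)² = (√(429 + 1/(27 + 12361/6090)) + 322)² = (√(429 + 1/(176791/6090)) + 322)² = (√(429 + 6090/176791) + 322)² = (√(75849429/176791) + 322)² = (√13409496402339/176791 + 322)² = (322 + √13409496402339/176791)²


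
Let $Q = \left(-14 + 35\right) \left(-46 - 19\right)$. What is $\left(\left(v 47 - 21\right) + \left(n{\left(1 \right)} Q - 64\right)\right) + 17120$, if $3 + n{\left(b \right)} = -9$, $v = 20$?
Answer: $34355$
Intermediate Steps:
$n{\left(b \right)} = -12$ ($n{\left(b \right)} = -3 - 9 = -12$)
$Q = -1365$ ($Q = 21 \left(-65\right) = -1365$)
$\left(\left(v 47 - 21\right) + \left(n{\left(1 \right)} Q - 64\right)\right) + 17120 = \left(\left(20 \cdot 47 - 21\right) - -16316\right) + 17120 = \left(\left(940 - 21\right) + \left(16380 - 64\right)\right) + 17120 = \left(919 + 16316\right) + 17120 = 17235 + 17120 = 34355$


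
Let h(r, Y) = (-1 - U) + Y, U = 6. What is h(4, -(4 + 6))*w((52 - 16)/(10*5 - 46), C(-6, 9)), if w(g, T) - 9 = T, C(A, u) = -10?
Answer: 17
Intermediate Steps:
h(r, Y) = -7 + Y (h(r, Y) = (-1 - 1*6) + Y = (-1 - 6) + Y = -7 + Y)
w(g, T) = 9 + T
h(4, -(4 + 6))*w((52 - 16)/(10*5 - 46), C(-6, 9)) = (-7 - (4 + 6))*(9 - 10) = (-7 - 1*10)*(-1) = (-7 - 10)*(-1) = -17*(-1) = 17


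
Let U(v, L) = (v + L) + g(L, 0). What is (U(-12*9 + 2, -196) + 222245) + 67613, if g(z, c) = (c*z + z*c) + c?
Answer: 289556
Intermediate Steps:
g(z, c) = c + 2*c*z (g(z, c) = (c*z + c*z) + c = 2*c*z + c = c + 2*c*z)
U(v, L) = L + v (U(v, L) = (v + L) + 0*(1 + 2*L) = (L + v) + 0 = L + v)
(U(-12*9 + 2, -196) + 222245) + 67613 = ((-196 + (-12*9 + 2)) + 222245) + 67613 = ((-196 + (-108 + 2)) + 222245) + 67613 = ((-196 - 106) + 222245) + 67613 = (-302 + 222245) + 67613 = 221943 + 67613 = 289556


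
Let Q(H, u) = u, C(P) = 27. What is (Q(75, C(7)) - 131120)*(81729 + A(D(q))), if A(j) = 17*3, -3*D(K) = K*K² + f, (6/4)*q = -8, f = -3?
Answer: -10720785540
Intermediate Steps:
q = -16/3 (q = (⅔)*(-8) = -16/3 ≈ -5.3333)
D(K) = 1 - K³/3 (D(K) = -(K*K² - 3)/3 = -(K³ - 3)/3 = -(-3 + K³)/3 = 1 - K³/3)
A(j) = 51
(Q(75, C(7)) - 131120)*(81729 + A(D(q))) = (27 - 131120)*(81729 + 51) = -131093*81780 = -10720785540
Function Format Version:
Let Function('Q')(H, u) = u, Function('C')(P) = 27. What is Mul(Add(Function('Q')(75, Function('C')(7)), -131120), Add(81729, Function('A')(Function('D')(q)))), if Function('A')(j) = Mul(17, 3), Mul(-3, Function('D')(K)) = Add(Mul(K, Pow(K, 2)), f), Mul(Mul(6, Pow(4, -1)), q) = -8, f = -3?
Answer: -10720785540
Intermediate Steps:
q = Rational(-16, 3) (q = Mul(Rational(2, 3), -8) = Rational(-16, 3) ≈ -5.3333)
Function('D')(K) = Add(1, Mul(Rational(-1, 3), Pow(K, 3))) (Function('D')(K) = Mul(Rational(-1, 3), Add(Mul(K, Pow(K, 2)), -3)) = Mul(Rational(-1, 3), Add(Pow(K, 3), -3)) = Mul(Rational(-1, 3), Add(-3, Pow(K, 3))) = Add(1, Mul(Rational(-1, 3), Pow(K, 3))))
Function('A')(j) = 51
Mul(Add(Function('Q')(75, Function('C')(7)), -131120), Add(81729, Function('A')(Function('D')(q)))) = Mul(Add(27, -131120), Add(81729, 51)) = Mul(-131093, 81780) = -10720785540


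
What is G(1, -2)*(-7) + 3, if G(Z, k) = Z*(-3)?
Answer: 24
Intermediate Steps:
G(Z, k) = -3*Z
G(1, -2)*(-7) + 3 = -3*1*(-7) + 3 = -3*(-7) + 3 = 21 + 3 = 24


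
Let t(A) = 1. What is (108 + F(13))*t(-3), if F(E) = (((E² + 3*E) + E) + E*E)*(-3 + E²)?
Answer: 64848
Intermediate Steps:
F(E) = (-3 + E²)*(2*E² + 4*E) (F(E) = ((E² + 4*E) + E²)*(-3 + E²) = (2*E² + 4*E)*(-3 + E²) = (-3 + E²)*(2*E² + 4*E))
(108 + F(13))*t(-3) = (108 + 2*13*(-6 + 13³ - 3*13 + 2*13²))*1 = (108 + 2*13*(-6 + 2197 - 39 + 2*169))*1 = (108 + 2*13*(-6 + 2197 - 39 + 338))*1 = (108 + 2*13*2490)*1 = (108 + 64740)*1 = 64848*1 = 64848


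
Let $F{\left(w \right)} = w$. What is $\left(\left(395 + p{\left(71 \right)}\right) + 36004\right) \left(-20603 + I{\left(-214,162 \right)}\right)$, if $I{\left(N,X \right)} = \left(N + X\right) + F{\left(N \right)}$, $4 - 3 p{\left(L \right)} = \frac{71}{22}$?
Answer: $- \frac{50134663019}{66} \approx -7.5962 \cdot 10^{8}$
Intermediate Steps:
$p{\left(L \right)} = \frac{17}{66}$ ($p{\left(L \right)} = \frac{4}{3} - \frac{71 \cdot \frac{1}{22}}{3} = \frac{4}{3} - \frac{71}{66} = \frac{17}{66}$)
$I{\left(N,X \right)} = X + 2 N$ ($I{\left(N,X \right)} = \left(N + X\right) + N = X + 2 N$)
$\left(\left(395 + p{\left(71 \right)}\right) + 36004\right) \left(-20603 + I{\left(-214,162 \right)}\right) = \left(\left(395 + \frac{17}{66}\right) + 36004\right) \left(-20603 + \left(162 + 2 \left(-214\right)\right)\right) = \left(\frac{26087}{66} + 36004\right) \left(-20603 + \left(162 - 428\right)\right) = \frac{2402351 \left(-20603 - 266\right)}{66} = \frac{2402351}{66} \left(-20869\right) = - \frac{50134663019}{66}$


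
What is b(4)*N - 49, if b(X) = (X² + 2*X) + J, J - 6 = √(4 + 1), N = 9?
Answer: 221 + 9*√5 ≈ 241.12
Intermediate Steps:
J = 6 + √5 (J = 6 + √(4 + 1) = 6 + √5 ≈ 8.2361)
b(X) = 6 + √5 + X² + 2*X (b(X) = (X² + 2*X) + (6 + √5) = 6 + √5 + X² + 2*X)
b(4)*N - 49 = (6 + √5 + 4² + 2*4)*9 - 49 = (6 + √5 + 16 + 8)*9 - 49 = (30 + √5)*9 - 49 = (270 + 9*√5) - 49 = 221 + 9*√5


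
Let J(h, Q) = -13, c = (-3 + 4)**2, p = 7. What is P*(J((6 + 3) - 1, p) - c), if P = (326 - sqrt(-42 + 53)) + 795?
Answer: -15694 + 14*sqrt(11) ≈ -15648.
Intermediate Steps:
c = 1 (c = 1**2 = 1)
P = 1121 - sqrt(11) (P = (326 - sqrt(11)) + 795 = 1121 - sqrt(11) ≈ 1117.7)
P*(J((6 + 3) - 1, p) - c) = (1121 - sqrt(11))*(-13 - 1*1) = (1121 - sqrt(11))*(-13 - 1) = (1121 - sqrt(11))*(-14) = -15694 + 14*sqrt(11)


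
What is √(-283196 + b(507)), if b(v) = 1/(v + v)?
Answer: I*√1722964458/78 ≈ 532.16*I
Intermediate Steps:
b(v) = 1/(2*v)
√(-283196 + b(507)) = √(-283196 + (½)/507) = √(-283196 + (½)*(1/507)) = √(-283196 + 1/1014) = √(-287160743/1014) = I*√1722964458/78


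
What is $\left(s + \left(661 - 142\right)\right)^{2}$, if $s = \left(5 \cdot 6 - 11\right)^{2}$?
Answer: $774400$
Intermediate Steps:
$s = 361$ ($s = \left(30 - 11\right)^{2} = 19^{2} = 361$)
$\left(s + \left(661 - 142\right)\right)^{2} = \left(361 + \left(661 - 142\right)\right)^{2} = \left(361 + 519\right)^{2} = 880^{2} = 774400$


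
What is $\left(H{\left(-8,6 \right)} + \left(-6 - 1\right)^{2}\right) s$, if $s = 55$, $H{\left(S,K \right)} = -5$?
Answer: $2420$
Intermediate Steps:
$\left(H{\left(-8,6 \right)} + \left(-6 - 1\right)^{2}\right) s = \left(-5 + \left(-6 - 1\right)^{2}\right) 55 = \left(-5 + \left(-7\right)^{2}\right) 55 = \left(-5 + 49\right) 55 = 44 \cdot 55 = 2420$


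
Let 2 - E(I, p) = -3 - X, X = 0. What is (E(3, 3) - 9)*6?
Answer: -24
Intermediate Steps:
E(I, p) = 5 (E(I, p) = 2 - (-3 - 1*0) = 2 - (-3 + 0) = 2 - 1*(-3) = 2 + 3 = 5)
(E(3, 3) - 9)*6 = (5 - 9)*6 = -4*6 = -24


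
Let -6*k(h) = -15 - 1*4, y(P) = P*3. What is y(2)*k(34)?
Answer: 19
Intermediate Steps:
y(P) = 3*P
k(h) = 19/6 (k(h) = -(-15 - 1*4)/6 = -(-15 - 4)/6 = -⅙*(-19) = 19/6)
y(2)*k(34) = (3*2)*(19/6) = 6*(19/6) = 19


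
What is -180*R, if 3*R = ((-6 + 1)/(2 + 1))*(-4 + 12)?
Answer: 800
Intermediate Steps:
R = -40/9 (R = (((-6 + 1)/(2 + 1))*(-4 + 12))/3 = (-5/3*8)/3 = (1/3)*(-40/3) = -40/9 ≈ -4.4444)
-180*R = -180*(-40/9) = 800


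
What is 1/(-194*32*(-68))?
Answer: 1/422144 ≈ 2.3689e-6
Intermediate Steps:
1/(-194*32*(-68)) = 1/(-6208*(-68)) = 1/422144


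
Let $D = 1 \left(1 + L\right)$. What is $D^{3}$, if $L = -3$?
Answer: $-8$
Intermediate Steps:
$D = -2$ ($D = 1 \left(1 - 3\right) = 1 \left(-2\right) = -2$)
$D^{3} = \left(-2\right)^{3} = -8$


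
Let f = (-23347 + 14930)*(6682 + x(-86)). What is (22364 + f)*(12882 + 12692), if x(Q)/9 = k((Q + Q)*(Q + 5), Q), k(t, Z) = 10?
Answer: -1457144119440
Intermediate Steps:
x(Q) = 90 (x(Q) = 9*10 = 90)
f = -56999924 (f = (-23347 + 14930)*(6682 + 90) = -8417*6772 = -56999924)
(22364 + f)*(12882 + 12692) = (22364 - 56999924)*(12882 + 12692) = -56977560*25574 = -1457144119440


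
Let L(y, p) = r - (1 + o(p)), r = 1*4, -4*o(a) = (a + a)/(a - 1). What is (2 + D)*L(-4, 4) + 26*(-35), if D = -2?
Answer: -910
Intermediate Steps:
o(a) = -a/(2*(-1 + a)) (o(a) = -(a + a)/(4*(a - 1)) = -2*a/(4*(-1 + a)) = -a/(2*(-1 + a)))
r = 4
L(y, p) = 3 + p/(-2 + 2*p) (L(y, p) = 4 - (1 - p/(-2 + 2*p)) = 4 + (-1 + p/(-2 + 2*p)) = 3 + p/(-2 + 2*p))
(2 + D)*L(-4, 4) + 26*(-35) = (2 - 2)*((-6 + 7*4)/(2*(-1 + 4))) + 26*(-35) = 0*((½)*(-6 + 28)/3) - 910 = 0*((½)*(⅓)*22) - 910 = 0*(11/3) - 910 = 0 - 910 = -910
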